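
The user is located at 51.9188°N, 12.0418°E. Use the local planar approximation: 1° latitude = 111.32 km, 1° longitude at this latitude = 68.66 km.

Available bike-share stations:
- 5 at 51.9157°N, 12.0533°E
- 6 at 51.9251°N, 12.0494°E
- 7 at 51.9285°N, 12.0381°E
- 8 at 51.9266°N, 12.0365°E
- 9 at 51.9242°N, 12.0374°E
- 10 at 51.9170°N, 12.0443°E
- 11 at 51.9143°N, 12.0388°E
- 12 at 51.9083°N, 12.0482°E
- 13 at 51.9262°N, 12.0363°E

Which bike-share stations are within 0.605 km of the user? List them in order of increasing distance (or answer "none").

Distances from 51.9188°N, 12.0418°E:
5: √((-0.0031·111.32)² + (0.0115·68.66)²) = √(0.119088 + 0.623452) = 0.8617 km
6: √((0.0063·111.32)² + (0.0076·68.66)²) = √(0.491844 + 0.272292) = 0.8741 km
7: √((0.0097·111.32)² + (-0.0037·68.66)²) = √(1.165977 + 0.064537) = 1.1093 km
8: √((0.0078·111.32)² + (-0.0053·68.66)²) = √(0.753938 + 0.132422) = 0.9415 km
9: √((0.0054·111.32)² + (-0.0044·68.66)²) = √(0.361355 + 0.091267) = 0.6728 km
10: √((-0.0018·111.32)² + (0.0025·68.66)²) = √(0.040151 + 0.029464) = 0.2638 km
11: √((-0.0045·111.32)² + (-0.0030·68.66)²) = √(0.250941 + 0.042428) = 0.5416 km
12: √((-0.0105·111.32)² + (0.0064·68.66)²) = √(1.366234 + 0.193093) = 1.2487 km
13: √((0.0074·111.32)² + (-0.0055·68.66)²) = √(0.678594 + 0.142604) = 0.9062 km
Threshold 0.605 km: 10 (0.2638 km), 11 (0.5416 km) are within range.

10, 11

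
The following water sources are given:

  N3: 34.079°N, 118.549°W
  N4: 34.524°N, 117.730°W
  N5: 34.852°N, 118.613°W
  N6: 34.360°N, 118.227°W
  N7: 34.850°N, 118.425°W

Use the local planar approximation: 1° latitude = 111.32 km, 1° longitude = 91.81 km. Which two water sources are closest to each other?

Pairwise distances:
N3–N4: √((0.445·111.32)² + (0.819·91.81)²) = √(2453.95400 + 5653.89551) = 90.044 km
N3–N5: √((0.773·111.32)² + (-0.064·91.81)²) = √(7404.66446 + 34.52550) = 86.251 km
N3–N6: √((0.281·111.32)² + (0.322·91.81)²) = √(978.49596 + 873.96033) = 43.040 km
N3–N7: √((0.771·111.32)² + (0.124·91.81)²) = √(7366.39752 + 129.60547) = 86.579 km
N4–N5: √((0.328·111.32)² + (-0.883·91.81)²) = √(1333.19625 + 6572.05792) = 88.911 km
N4–N6: √((-0.164·111.32)² + (-0.497·91.81)²) = √(333.29906 + 2082.05766) = 49.146 km
N4–N7: √((0.326·111.32)² + (-0.695·91.81)²) = √(1316.98733 + 4071.45448) = 73.406 km
N5–N6: √((-0.492·111.32)² + (0.386·91.81)²) = √(2999.69156 + 1255.89862) = 65.235 km
N5–N7: √((-0.002·111.32)² + (0.188·91.81)²) = √(0.04957 + 297.91727) = 17.262 km
N6–N7: √((0.490·111.32)² + (-0.198·91.81)²) = √(2975.35339 + 330.45350) = 57.496 km
Closest pair: N5–N7 at 17.262 km.

N5 and N7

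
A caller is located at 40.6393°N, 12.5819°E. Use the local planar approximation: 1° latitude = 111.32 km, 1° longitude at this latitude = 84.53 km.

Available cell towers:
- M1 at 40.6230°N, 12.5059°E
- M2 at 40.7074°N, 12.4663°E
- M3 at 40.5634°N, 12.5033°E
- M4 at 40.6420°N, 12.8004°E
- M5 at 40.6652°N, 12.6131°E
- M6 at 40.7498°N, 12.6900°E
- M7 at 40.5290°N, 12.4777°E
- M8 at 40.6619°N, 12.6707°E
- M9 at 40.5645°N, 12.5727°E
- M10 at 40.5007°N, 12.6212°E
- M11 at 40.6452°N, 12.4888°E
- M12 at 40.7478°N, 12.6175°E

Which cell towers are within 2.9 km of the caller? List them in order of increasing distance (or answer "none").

none

Distances from 40.6393°N, 12.5819°E:
M1: √((-0.0163·111.32)² + (-0.0760·84.53)²) = √(3.292468 + 41.271374) = 6.6756 km
M2: √((0.0681·111.32)² + (-0.1156·84.53)²) = √(57.469924 + 95.485496) = 12.3675 km
M3: √((-0.0759·111.32)² + (-0.0786·84.53)²) = √(71.388778 + 44.143507) = 10.7486 km
M4: √((0.0027·111.32)² + (0.2185·84.53)²) = √(0.090339 + 341.133697) = 18.4723 km
M5: √((0.0259·111.32)² + (0.0312·84.53)²) = √(8.312773 + 6.955541) = 3.9075 km
M6: √((0.1105·111.32)² + (0.1081·84.53)²) = √(151.311157 + 83.497433) = 15.3235 km
M7: √((-0.1103·111.32)² + (-0.1042·84.53)²) = √(150.763920 + 77.581322) = 15.1111 km
M8: √((0.0226·111.32)² + (0.0888·84.53)²) = √(6.329411 + 56.343999) = 7.9167 km
M9: √((-0.0748·111.32)² + (-0.0092·84.53)²) = √(69.334532 + 0.604780) = 8.3630 km
M10: √((-0.1386·111.32)² + (0.0393·84.53)²) = √(238.052560 + 11.035877) = 15.7825 km
M11: √((0.0059·111.32)² + (-0.0931·84.53)²) = √(0.431370 + 61.932855) = 7.8971 km
M12: √((0.1085·111.32)² + (0.0356·84.53)²) = √(145.883398 + 9.055694) = 12.4475 km
Threshold 2.9 km: none within range.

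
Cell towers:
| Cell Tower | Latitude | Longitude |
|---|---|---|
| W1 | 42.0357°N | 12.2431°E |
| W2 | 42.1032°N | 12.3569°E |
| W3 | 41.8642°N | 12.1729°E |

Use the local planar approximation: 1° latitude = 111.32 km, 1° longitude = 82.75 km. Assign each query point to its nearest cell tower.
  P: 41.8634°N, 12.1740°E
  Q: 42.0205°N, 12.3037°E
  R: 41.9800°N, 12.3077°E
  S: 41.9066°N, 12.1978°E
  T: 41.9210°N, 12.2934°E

P at 41.8634°N, 12.1740°E:
  W1: √((0.1723·111.32)² + (0.0691·82.75)²) = √(367.889125 + 32.695810) = 20.0146 km
  W2: √((0.2398·111.32)² + (0.1829·82.75)²) = √(712.598252 + 229.067468) = 30.6866 km
  W3: √((0.0008·111.32)² + (-0.0011·82.75)²) = √(0.007931 + 0.008286) = 0.1273 km
  → nearest: W3 (0.1273 km)
Q at 42.0205°N, 12.3037°E:
  W1: √((0.0152·111.32)² + (-0.0606·82.75)²) = √(2.863081 + 25.146715) = 5.2924 km
  W2: √((0.0827·111.32)² + (0.0532·82.75)²) = √(84.753456 + 19.380245) = 10.2046 km
  W3: √((-0.1563·111.32)² + (-0.1308·82.75)²) = √(302.736197 + 117.152482) = 20.4912 km
  → nearest: W1 (5.2924 km)
R at 41.9800°N, 12.3077°E:
  W1: √((0.0557·111.32)² + (-0.0646·82.75)²) = √(38.446498 + 28.575974) = 8.1867 km
  W2: √((0.1232·111.32)² + (0.0492·82.75)²) = √(188.090911 + 16.575484) = 14.3062 km
  W3: √((-0.1158·111.32)² + (-0.1348·82.75)²) = √(166.174168 + 124.427332) = 17.0470 km
  → nearest: W1 (8.1867 km)
S at 41.9066°N, 12.1978°E:
  W1: √((0.1291·111.32)² + (0.0453·82.75)²) = √(206.537483 + 14.051815) = 14.8522 km
  W2: √((0.1966·111.32)² + (0.1591·82.75)²) = √(478.975636 + 173.331049) = 25.5403 km
  W3: √((-0.0424·111.32)² + (-0.0249·82.75)²) = √(22.278098 + 4.245557) = 5.1501 km
  → nearest: W3 (5.1501 km)
T at 41.9210°N, 12.2934°E:
  W1: √((0.1147·111.32)² + (-0.0503·82.75)²) = √(163.032141 + 17.324949) = 13.4297 km
  W2: √((0.1822·111.32)² + (0.0635·82.75)²) = √(411.379969 + 27.611084) = 20.9521 km
  W3: √((-0.0568·111.32)² + (-0.1205·82.75)²) = √(39.980025 + 99.428319) = 11.8071 km
  → nearest: W3 (11.8071 km)

P→W3; Q→W1; R→W1; S→W3; T→W3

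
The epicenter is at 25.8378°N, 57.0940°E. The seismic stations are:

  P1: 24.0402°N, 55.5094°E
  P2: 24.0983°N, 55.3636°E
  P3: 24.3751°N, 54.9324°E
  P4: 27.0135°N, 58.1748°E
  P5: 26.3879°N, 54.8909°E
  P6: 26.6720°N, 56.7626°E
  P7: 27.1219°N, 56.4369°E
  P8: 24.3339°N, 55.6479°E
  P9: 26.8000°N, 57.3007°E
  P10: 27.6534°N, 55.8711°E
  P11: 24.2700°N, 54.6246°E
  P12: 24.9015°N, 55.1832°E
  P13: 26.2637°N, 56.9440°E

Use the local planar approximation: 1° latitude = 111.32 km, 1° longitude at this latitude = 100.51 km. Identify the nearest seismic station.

P13

Distances from 25.8378°N, 57.0940°E:
P1: 255.7536 km
P2: 260.2805 km
P3: 271.5066 km
P4: 170.0883 km
P5: 229.7451 km
P6: 98.6562 km
P7: 157.4659 km
P8: 221.7057 km
P9: 109.1083 km
P10: 236.5529 km
P11: 303.4185 km
P12: 218.5145 km
P13: 49.7506 km
Minimum: P13 at 49.7506 km.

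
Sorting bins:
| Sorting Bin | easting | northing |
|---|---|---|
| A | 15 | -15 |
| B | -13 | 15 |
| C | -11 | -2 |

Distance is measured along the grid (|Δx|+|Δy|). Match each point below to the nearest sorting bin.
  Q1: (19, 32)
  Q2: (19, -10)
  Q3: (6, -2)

Q1 at (19, 32):
  A: 51
  B: 49
  C: 64
  → nearest: B (49)
Q2 at (19, -10):
  A: 9
  B: 57
  C: 38
  → nearest: A (9)
Q3 at (6, -2):
  A: 22
  B: 36
  C: 17
  → nearest: C (17)

Q1→B; Q2→A; Q3→C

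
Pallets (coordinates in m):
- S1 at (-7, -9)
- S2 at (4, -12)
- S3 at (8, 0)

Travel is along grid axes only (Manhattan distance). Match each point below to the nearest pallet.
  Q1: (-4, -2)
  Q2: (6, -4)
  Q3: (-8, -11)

Q1 at (-4, -2):
  S1: |-3| + |-7| = 3 + 7 = 10 m
  S2: |8| + |-10| = 8 + 10 = 18 m
  S3: |12| + |2| = 12 + 2 = 14 m
  → nearest: S1 (10 m)
Q2 at (6, -4):
  S1: |-13| + |-5| = 13 + 5 = 18 m
  S2: |-2| + |-8| = 2 + 8 = 10 m
  S3: |2| + |4| = 2 + 4 = 6 m
  → nearest: S3 (6 m)
Q3 at (-8, -11):
  S1: |1| + |2| = 1 + 2 = 3 m
  S2: |12| + |-1| = 12 + 1 = 13 m
  S3: |16| + |11| = 16 + 11 = 27 m
  → nearest: S1 (3 m)

Q1→S1; Q2→S3; Q3→S1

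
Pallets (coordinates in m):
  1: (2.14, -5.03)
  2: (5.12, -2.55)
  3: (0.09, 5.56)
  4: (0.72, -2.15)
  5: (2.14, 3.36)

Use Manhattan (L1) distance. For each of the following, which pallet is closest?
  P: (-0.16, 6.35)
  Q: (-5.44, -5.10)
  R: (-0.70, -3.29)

P at (-0.16, 6.35):
  1: |2.30| + |-11.38| = 2.30 + 11.38 = 13.68 m
  2: |5.28| + |-8.90| = 5.28 + 8.90 = 14.18 m
  3: |0.25| + |-0.79| = 0.25 + 0.79 = 1.04 m
  4: |0.88| + |-8.50| = 0.88 + 8.50 = 9.38 m
  5: |2.30| + |-2.99| = 2.30 + 2.99 = 5.29 m
  → nearest: 3 (1.04 m)
Q at (-5.44, -5.10):
  1: |7.58| + |0.07| = 7.58 + 0.07 = 7.65 m
  2: |10.56| + |2.55| = 10.56 + 2.55 = 13.11 m
  3: |5.53| + |10.66| = 5.53 + 10.66 = 16.19 m
  4: |6.16| + |2.95| = 6.16 + 2.95 = 9.11 m
  5: |7.58| + |8.46| = 7.58 + 8.46 = 16.04 m
  → nearest: 1 (7.65 m)
R at (-0.70, -3.29):
  1: |2.84| + |-1.74| = 2.84 + 1.74 = 4.58 m
  2: |5.82| + |0.74| = 5.82 + 0.74 = 6.56 m
  3: |0.79| + |8.85| = 0.79 + 8.85 = 9.64 m
  4: |1.42| + |1.14| = 1.42 + 1.14 = 2.56 m
  5: |2.84| + |6.65| = 2.84 + 6.65 = 9.49 m
  → nearest: 4 (2.56 m)

P→3; Q→1; R→4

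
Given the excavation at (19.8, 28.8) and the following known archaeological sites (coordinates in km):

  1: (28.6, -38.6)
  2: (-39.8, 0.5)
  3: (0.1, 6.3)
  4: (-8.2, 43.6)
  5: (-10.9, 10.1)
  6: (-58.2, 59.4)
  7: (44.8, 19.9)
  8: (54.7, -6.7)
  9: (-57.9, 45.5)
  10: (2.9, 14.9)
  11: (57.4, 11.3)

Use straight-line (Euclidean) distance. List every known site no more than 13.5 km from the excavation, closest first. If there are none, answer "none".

Distances from (19.8, 28.8):
1: 68.0 km
2: 66.0 km
3: 29.9 km
4: 31.7 km
5: 35.9 km
6: 83.8 km
7: 26.5 km
8: 49.8 km
9: 79.5 km
10: 21.9 km
11: 41.5 km
Threshold 13.5 km: none within range.

none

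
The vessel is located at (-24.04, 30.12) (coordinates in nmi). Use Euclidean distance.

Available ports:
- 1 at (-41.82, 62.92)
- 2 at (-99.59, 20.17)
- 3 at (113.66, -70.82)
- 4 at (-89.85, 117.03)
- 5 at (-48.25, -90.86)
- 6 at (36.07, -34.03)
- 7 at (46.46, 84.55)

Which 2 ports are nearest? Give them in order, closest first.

1, 2

Distances from (-24.04, 30.12):
1: 37.31 nmi
2: 76.20 nmi
3: 170.73 nmi
4: 109.02 nmi
5: 123.38 nmi
6: 87.91 nmi
7: 89.07 nmi
Sorted: 1 (37.31 nmi) < 2 (76.20 nmi) < 6 (87.91 nmi) < 7 (89.07 nmi) < …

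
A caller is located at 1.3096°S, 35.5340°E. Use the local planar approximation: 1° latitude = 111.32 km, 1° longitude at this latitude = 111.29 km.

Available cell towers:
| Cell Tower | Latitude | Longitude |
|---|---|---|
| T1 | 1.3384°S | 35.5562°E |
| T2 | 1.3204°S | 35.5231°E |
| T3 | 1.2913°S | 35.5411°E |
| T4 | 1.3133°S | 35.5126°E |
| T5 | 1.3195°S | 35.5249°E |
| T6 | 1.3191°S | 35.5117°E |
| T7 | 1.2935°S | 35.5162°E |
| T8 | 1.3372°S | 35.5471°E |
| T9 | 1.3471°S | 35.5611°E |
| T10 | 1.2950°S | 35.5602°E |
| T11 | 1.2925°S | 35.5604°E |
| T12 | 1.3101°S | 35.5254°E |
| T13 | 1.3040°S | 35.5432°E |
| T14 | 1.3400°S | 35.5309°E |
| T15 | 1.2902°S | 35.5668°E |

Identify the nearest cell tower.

Distances from 1.3096°S, 35.5340°E:
T1: 4.0475 km
T2: 1.7079 km
T3: 2.1850 km
T4: 2.4170 km
T5: 1.4967 km
T6: 2.6977 km
T7: 2.6714 km
T8: 3.4008 km
T9: 5.1500 km
T10: 3.3382 km
T11: 3.5008 km
T12: 0.9587 km
T13: 1.1987 km
T14: 3.4017 km
T15: 4.2413 km
Minimum: T12 at 0.9587 km.

T12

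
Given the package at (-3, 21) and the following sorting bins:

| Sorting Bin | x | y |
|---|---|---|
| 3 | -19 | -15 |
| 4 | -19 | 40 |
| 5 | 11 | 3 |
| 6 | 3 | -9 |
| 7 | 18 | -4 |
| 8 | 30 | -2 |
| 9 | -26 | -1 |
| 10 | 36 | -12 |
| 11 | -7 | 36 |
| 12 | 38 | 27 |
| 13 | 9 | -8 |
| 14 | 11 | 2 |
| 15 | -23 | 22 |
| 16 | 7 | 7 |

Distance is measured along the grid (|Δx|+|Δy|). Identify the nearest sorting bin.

Distances from (-3, 21):
3: |-16| + |-36| = 16 + 36 = 52
4: |-16| + |19| = 16 + 19 = 35
5: |14| + |-18| = 14 + 18 = 32
6: |6| + |-30| = 6 + 30 = 36
7: |21| + |-25| = 21 + 25 = 46
8: |33| + |-23| = 33 + 23 = 56
9: |-23| + |-22| = 23 + 22 = 45
10: |39| + |-33| = 39 + 33 = 72
11: |-4| + |15| = 4 + 15 = 19
12: |41| + |6| = 41 + 6 = 47
13: |12| + |-29| = 12 + 29 = 41
14: |14| + |-19| = 14 + 19 = 33
15: |-20| + |1| = 20 + 1 = 21
16: |10| + |-14| = 10 + 14 = 24
Minimum: 11 at 19.

11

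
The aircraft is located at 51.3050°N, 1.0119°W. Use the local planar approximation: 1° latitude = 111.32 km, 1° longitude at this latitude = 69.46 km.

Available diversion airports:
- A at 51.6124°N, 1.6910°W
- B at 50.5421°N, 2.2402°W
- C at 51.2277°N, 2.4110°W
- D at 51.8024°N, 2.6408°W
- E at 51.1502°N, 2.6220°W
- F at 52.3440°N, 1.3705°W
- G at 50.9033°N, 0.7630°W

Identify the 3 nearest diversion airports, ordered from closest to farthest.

Distances from 51.3050°N, 1.0119°W:
A: √((0.3074·111.32)² + (-0.6791·69.46)²) = √(1170.992522 + 2225.035881) = 58.2755 km
B: √((-0.7629·111.32)² + (-1.2283·69.46)²) = √(7212.430232 + 7279.113005) = 120.3808 km
C: √((-0.0773·111.32)² + (-1.3991·69.46)²) = √(74.046645 + 9444.241221) = 97.5617 km
D: √((0.4974·111.32)² + (-1.6289·69.46)²) = √(3065.899801 + 12801.427606) = 125.9656 km
E: √((-0.1548·111.32)² + (-1.6101·69.46)²) = √(296.953404 + 12507.636695) = 113.1574 km
F: √((1.0390·111.32)² + (-0.3586·69.46)²) = √(13377.577956 + 620.426199) = 118.3132 km
G: √((-0.4017·111.32)² + (0.2489·69.46)²) = √(1999.631911 + 298.895482) = 47.9430 km
Sorted: G (47.9430 km) < A (58.2755 km) < C (97.5617 km) < E (113.1574 km) < F (118.3132 km) < …

G, A, C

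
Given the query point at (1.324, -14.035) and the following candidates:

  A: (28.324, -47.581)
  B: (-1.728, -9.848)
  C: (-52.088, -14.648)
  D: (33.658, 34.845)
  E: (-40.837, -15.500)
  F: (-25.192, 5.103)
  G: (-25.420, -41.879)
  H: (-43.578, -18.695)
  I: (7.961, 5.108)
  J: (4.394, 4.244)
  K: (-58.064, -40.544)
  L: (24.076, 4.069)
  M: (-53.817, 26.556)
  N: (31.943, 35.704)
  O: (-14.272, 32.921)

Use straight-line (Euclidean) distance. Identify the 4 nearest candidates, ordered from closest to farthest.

Distances from (1.324, -14.035):
A: √((27.000)² + (-33.546)²) = √(729.00000 + 1125.33412) = 43.062
B: √((-3.052)² + (4.187)²) = √(9.31470 + 17.53097) = 5.181
C: √((-53.412)² + (-0.613)²) = √(2852.84174 + 0.37577) = 53.416
D: √((32.334)² + (48.880)²) = √(1045.48756 + 2389.25440) = 58.607
E: √((-42.161)² + (-1.465)²) = √(1777.54992 + 2.14622) = 42.186
F: √((-26.516)² + (19.138)²) = √(703.09826 + 366.26304) = 32.701
G: √((-26.744)² + (-27.844)²) = √(715.24154 + 775.28834) = 38.607
H: √((-44.902)² + (-4.660)²) = √(2016.18960 + 21.71560) = 45.143
I: √((6.637)² + (19.143)²) = √(44.04977 + 366.45445) = 20.261
J: √((3.070)² + (18.279)²) = √(9.42490 + 334.12184) = 18.535
K: √((-59.388)² + (-26.509)²) = √(3526.93454 + 702.72708) = 65.036
L: √((22.752)² + (18.104)²) = √(517.65350 + 327.75482) = 29.076
M: √((-55.141)² + (40.591)²) = √(3040.52988 + 1647.62928) = 68.470
N: √((30.619)² + (49.739)²) = √(937.52316 + 2473.96812) = 58.408
O: √((-15.596)² + (46.956)²) = √(243.23522 + 2204.86594) = 49.478
Sorted: B (5.181) < J (18.535) < I (20.261) < L (29.076) < F (32.701) < G (38.607) < …

B, J, I, L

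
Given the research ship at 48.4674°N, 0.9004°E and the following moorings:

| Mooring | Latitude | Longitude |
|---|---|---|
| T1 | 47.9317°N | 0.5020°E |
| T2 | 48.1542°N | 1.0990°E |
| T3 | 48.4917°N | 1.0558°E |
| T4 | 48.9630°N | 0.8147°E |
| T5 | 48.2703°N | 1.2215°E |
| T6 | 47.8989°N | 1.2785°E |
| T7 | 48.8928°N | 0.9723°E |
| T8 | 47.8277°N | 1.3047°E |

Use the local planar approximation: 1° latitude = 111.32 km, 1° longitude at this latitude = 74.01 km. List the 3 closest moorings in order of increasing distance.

Distances from 48.4674°N, 0.9004°E:
T1: √((-0.5357·111.32)² + (-0.3984·74.01)²) = √(3556.228745 + 869.399664) = 66.5254 km
T2: √((-0.3132·111.32)² + (0.1986·74.01)²) = √(1215.597791 + 216.042551) = 37.8370 km
T3: √((0.0243·111.32)² + (0.1554·74.01)²) = √(7.317436 + 132.276543) = 11.8150 km
T4: √((0.4956·111.32)² + (-0.0857·74.01)²) = √(3043.750085 + 40.229298) = 55.5336 km
T5: √((-0.1971·111.32)² + (0.3211·74.01)²) = √(481.415029 + 564.756736) = 32.3446 km
T6: √((-0.5685·111.32)² + (0.3781·74.01)²) = √(4005.044385 + 783.058419) = 69.1961 km
T7: √((0.4254·111.32)² + (0.0719·74.01)²) = √(2242.546032 + 28.316436) = 47.6536 km
T8: √((-0.6397·111.32)² + (0.4043·74.01)²) = √(5071.064060 + 895.340626) = 77.2425 km
Sorted: T3 (11.8150 km) < T5 (32.3446 km) < T2 (37.8370 km) < T7 (47.6536 km) < T4 (55.5336 km) < …

T3, T5, T2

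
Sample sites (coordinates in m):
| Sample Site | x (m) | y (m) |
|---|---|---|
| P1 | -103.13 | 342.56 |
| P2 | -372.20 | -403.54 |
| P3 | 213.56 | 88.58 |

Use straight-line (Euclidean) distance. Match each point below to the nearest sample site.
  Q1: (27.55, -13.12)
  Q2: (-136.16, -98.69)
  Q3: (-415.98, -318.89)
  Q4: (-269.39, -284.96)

Q1→P3; Q2→P2; Q3→P2; Q4→P2

Q1 at (27.55, -13.12):
  P1: √((-130.68)² + (355.68)²) = √(17077.2624 + 126508.2624) = 378.93 m
  P2: √((-399.75)² + (-390.42)²) = √(159800.0625 + 152427.7764) = 558.77 m
  P3: √((186.01)² + (101.70)²) = √(34599.7201 + 10342.8900) = 212.00 m
  → nearest: P3 (212.00 m)
Q2 at (-136.16, -98.69):
  P1: √((33.03)² + (441.25)²) = √(1090.9809 + 194701.5625) = 442.48 m
  P2: √((-236.04)² + (-304.85)²) = √(55714.8816 + 92933.5225) = 385.55 m
  P3: √((349.72)² + (187.27)²) = √(122304.0784 + 35070.0529) = 396.70 m
  → nearest: P2 (385.55 m)
Q3 at (-415.98, -318.89):
  P1: √((312.85)² + (661.45)²) = √(97875.1225 + 437516.1025) = 731.70 m
  P2: √((43.78)² + (-84.65)²) = √(1916.6884 + 7165.6225) = 95.30 m
  P3: √((629.54)² + (407.47)²) = √(396320.6116 + 166031.8009) = 749.90 m
  → nearest: P2 (95.30 m)
Q4 at (-269.39, -284.96):
  P1: √((166.26)² + (627.52)²) = √(27642.3876 + 393781.3504) = 649.17 m
  P2: √((-102.81)² + (-118.58)²) = √(10569.8961 + 14061.2164) = 156.94 m
  P3: √((482.95)² + (373.54)²) = √(233240.7025 + 139532.1316) = 610.55 m
  → nearest: P2 (156.94 m)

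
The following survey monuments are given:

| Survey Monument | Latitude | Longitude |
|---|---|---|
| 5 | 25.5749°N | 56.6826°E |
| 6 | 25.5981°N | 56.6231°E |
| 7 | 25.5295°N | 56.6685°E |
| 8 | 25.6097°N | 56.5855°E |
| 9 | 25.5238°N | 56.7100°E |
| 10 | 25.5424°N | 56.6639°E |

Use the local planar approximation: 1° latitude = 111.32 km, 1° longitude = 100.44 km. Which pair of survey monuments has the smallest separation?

7 and 10

Pairwise distances:
5–6: 6.5104 km
5–7: 5.2486 km
5–8: 10.4940 km
5–9: 6.3192 km
5–10: 4.0764 km
6–7: 8.8944 km
6–8: 3.9912 km
6–9: 12.0247 km
6–10: 7.4323 km
7–8: 12.2149 km
7–9: 4.2163 km
7–10: 1.5085 km
8–9: 15.7419 km
8–10: 10.8690 km
9–10: 5.0722 km
Closest pair: 7–10 at 1.5085 km.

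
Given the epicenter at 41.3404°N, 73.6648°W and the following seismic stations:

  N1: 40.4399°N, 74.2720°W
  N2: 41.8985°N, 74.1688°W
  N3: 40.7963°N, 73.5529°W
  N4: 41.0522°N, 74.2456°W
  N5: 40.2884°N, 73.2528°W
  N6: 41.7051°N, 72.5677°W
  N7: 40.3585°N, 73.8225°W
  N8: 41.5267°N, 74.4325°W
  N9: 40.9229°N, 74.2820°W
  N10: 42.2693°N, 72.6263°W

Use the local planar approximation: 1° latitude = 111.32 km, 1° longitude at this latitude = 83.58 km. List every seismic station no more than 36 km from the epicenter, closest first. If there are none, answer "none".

none

Distances from 41.3404°N, 73.6648°W:
N1: √((-0.9005·111.32)² + (-0.6072·83.58)²) = √(10048.791370 + 2575.539764) = 112.3580 km
N2: √((0.5581·111.32)² + (-0.5040·83.58)²) = √(3859.850113 + 1774.458335) = 75.0620 km
N3: √((-0.5441·111.32)² + (0.1119·83.58)²) = √(3668.629442 + 87.471164) = 61.2870 km
N4: √((-0.2882·111.32)² + (-0.5808·83.58)²) = √(1029.281930 + 2356.448480) = 58.1870 km
N5: √((-1.0520·111.32)² + (0.4120·83.58)²) = √(13714.433563 + 1185.766470) = 122.0664 km
N6: √((0.3647·111.32)² + (1.0971·83.58)²) = √(1648.230407 + 8408.086360) = 100.2812 km
N7: √((-0.9819·111.32)² + (-0.1577·83.58)²) = √(11947.606635 + 173.727320) = 110.0969 km
N8: √((0.1863·111.32)² + (-0.7677·83.58)²) = √(430.102637 + 4117.065864) = 67.4327 km
N9: √((-0.4175·111.32)² + (-0.6172·83.58)²) = √(2160.027871 + 2661.071651) = 69.4341 km
N10: √((0.9289·111.32)² + (1.0385·83.58)²) = √(10692.624633 + 7533.863293) = 135.0055 km
Threshold 36 km: none within range.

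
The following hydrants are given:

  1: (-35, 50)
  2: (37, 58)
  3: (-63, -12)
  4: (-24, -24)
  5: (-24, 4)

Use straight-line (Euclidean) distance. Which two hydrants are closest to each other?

Pairwise distances:
4–5: 28.0
3–4: 40.8
3–5: 42.2
1–5: 47.3
1–3: 68.0
1–2: 72.4
1–4: 74.8
2–5: 81.5
2–4: 102.2
2–3: 122.1
Closest pair: 4–5 at 28.0.

4 and 5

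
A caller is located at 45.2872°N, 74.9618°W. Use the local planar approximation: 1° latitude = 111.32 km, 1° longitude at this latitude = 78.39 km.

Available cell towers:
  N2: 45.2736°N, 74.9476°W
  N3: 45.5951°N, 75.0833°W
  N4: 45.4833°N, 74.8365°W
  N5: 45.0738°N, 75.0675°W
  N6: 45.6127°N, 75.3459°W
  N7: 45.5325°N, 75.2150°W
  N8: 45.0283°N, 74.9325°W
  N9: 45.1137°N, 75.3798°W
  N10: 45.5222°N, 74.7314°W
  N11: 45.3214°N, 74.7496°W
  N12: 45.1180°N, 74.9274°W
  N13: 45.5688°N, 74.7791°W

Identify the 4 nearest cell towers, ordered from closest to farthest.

N2, N11, N12, N4

Distances from 45.2872°N, 74.9618°W:
N2: 1.8791 km
N3: 35.5741 km
N4: 23.9378 km
N5: 25.1592 km
N6: 47.1120 km
N7: 33.7582 km
N8: 28.9121 km
N9: 38.0356 km
N10: 31.7893 km
N11: 17.0645 km
N12: 19.0274 km
N13: 34.4644 km
Sorted: N2 (1.8791 km) < N11 (17.0645 km) < N12 (19.0274 km) < N4 (23.9378 km) < N5 (25.1592 km) < N8 (28.9121 km) < …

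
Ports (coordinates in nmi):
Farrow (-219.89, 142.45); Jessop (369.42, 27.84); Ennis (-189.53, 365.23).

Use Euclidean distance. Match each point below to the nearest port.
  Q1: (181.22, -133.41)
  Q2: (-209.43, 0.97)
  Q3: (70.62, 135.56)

Q1 at (181.22, -133.41):
  Farrow: 486.81 nmi
  Jessop: 247.83 nmi
  Ennis: 621.37 nmi
  → nearest: Jessop (247.83 nmi)
Q2 at (-209.43, 0.97):
  Farrow: 141.87 nmi
  Jessop: 579.47 nmi
  Ennis: 364.80 nmi
  → nearest: Farrow (141.87 nmi)
Q3 at (70.62, 135.56):
  Farrow: 290.59 nmi
  Jessop: 317.62 nmi
  Ennis: 347.02 nmi
  → nearest: Farrow (290.59 nmi)

Q1→Jessop; Q2→Farrow; Q3→Farrow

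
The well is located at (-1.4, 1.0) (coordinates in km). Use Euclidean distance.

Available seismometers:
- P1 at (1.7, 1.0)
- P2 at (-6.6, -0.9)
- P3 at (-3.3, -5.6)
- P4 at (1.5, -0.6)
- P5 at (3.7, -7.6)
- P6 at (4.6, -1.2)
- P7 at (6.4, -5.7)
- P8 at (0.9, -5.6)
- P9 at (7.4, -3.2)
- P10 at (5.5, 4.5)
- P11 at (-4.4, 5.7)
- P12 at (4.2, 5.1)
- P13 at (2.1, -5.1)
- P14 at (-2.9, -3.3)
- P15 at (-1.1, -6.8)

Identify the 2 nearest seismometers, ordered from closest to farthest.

P1, P4

Distances from (-1.4, 1.0):
P1: √((3.1)² + (0.0)²) = √(9.6100 + 0.0000) = 3.10 km
P2: √((-5.2)² + (-1.9)²) = √(27.0400 + 3.6100) = 5.54 km
P3: √((-1.9)² + (-6.6)²) = √(3.6100 + 43.5600) = 6.87 km
P4: √((2.9)² + (-1.6)²) = √(8.4100 + 2.5600) = 3.31 km
P5: √((5.1)² + (-8.6)²) = √(26.0100 + 73.9600) = 10.00 km
P6: √((6.0)² + (-2.2)²) = √(36.0000 + 4.8400) = 6.39 km
P7: √((7.8)² + (-6.7)²) = √(60.8400 + 44.8900) = 10.28 km
P8: √((2.3)² + (-6.6)²) = √(5.2900 + 43.5600) = 6.99 km
P9: √((8.8)² + (-4.2)²) = √(77.4400 + 17.6400) = 9.75 km
P10: √((6.9)² + (3.5)²) = √(47.6100 + 12.2500) = 7.74 km
P11: √((-3.0)² + (4.7)²) = √(9.0000 + 22.0900) = 5.58 km
P12: √((5.6)² + (4.1)²) = √(31.3600 + 16.8100) = 6.94 km
P13: √((3.5)² + (-6.1)²) = √(12.2500 + 37.2100) = 7.03 km
P14: √((-1.5)² + (-4.3)²) = √(2.2500 + 18.4900) = 4.55 km
P15: √((0.3)² + (-7.8)²) = √(0.0900 + 60.8400) = 7.81 km
Sorted: P1 (3.10 km) < P4 (3.31 km) < P14 (4.55 km) < P2 (5.54 km) < …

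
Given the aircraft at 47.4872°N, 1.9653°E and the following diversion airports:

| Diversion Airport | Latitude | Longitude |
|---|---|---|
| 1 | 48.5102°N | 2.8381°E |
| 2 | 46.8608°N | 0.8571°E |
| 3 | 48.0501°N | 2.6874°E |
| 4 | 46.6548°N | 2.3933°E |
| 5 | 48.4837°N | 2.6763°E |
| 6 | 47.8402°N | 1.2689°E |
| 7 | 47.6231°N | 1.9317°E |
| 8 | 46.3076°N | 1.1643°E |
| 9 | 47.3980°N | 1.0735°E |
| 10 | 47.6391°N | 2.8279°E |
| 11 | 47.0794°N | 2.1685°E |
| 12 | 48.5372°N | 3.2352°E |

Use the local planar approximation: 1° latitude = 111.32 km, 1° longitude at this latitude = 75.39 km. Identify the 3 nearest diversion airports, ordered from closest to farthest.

7, 11, 6

Distances from 47.4872°N, 1.9653°E:
1: √((1.0230·111.32)² + (0.8728·75.39)²) = √(12968.736394 + 4329.691587) = 131.5235 km
2: √((-0.6264·111.32)² + (-1.1082·75.39)²) = √(4862.391163 + 6980.134294) = 108.8234 km
3: √((0.5629·111.32)² + (0.7221·75.39)²) = √(3926.529753 + 2963.617677) = 83.0069 km
4: √((-0.8324·111.32)² + (0.4280·75.39)²) = √(8586.388573 + 1041.154126) = 98.1200 km
5: √((0.9965·111.32)² + (0.7110·75.39)²) = √(12305.549207 + 2873.205493) = 123.2021 km
6: √((0.3530·111.32)² + (-0.6964·75.39)²) = √(1544.172472 + 2756.417583) = 65.5789 km
7: √((0.1359·111.32)² + (-0.0336·75.39)²) = √(228.868123 + 6.416616) = 15.3390 km
8: √((-1.1796·111.32)² + (-0.8010·75.39)²) = √(17243.122878 + 3646.636871) = 144.5329 km
9: √((-0.0892·111.32)² + (-0.8918·75.39)²) = √(98.599816 + 4520.249665) = 67.9621 km
10: √((0.1519·111.32)² + (0.8626·75.39)²) = √(285.931461 + 4229.084807) = 67.1939 km
11: √((-0.4078·111.32)² + (0.2032·75.39)²) = √(2060.823691 + 234.679359) = 47.9114 km
12: √((1.0500·111.32)² + (1.2699·75.39)²) = √(13662.336996 + 9165.718881) = 151.0896 km
Sorted: 7 (15.3390 km) < 11 (47.9114 km) < 6 (65.5789 km) < 10 (67.1939 km) < 9 (67.9621 km) < …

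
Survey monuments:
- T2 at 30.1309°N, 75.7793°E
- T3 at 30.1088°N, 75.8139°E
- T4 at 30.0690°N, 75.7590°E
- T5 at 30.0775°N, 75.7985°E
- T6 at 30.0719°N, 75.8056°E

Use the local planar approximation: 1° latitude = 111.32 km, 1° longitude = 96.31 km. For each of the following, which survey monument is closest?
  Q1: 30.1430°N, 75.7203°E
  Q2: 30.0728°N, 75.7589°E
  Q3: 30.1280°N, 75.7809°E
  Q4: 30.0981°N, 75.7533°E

Q1→T2; Q2→T4; Q3→T2; Q4→T4

Q1 at 30.1430°N, 75.7203°E:
  T2: √((-0.0121·111.32)² + (0.0590·96.31)²) = √(1.814334 + 32.288420) = 5.8398 km
  T3: √((-0.0342·111.32)² + (0.0936·96.31)²) = √(14.494345 + 81.263302) = 9.7856 km
  T4: √((-0.0740·111.32)² + (0.0387·96.31)²) = √(67.859372 + 13.891997) = 9.0416 km
  T5: √((-0.0655·111.32)² + (0.0782·96.31)²) = √(53.165389 + 56.722619) = 10.4827 km
  T6: √((-0.0711·111.32)² + (0.0853·96.31)²) = √(62.644882 + 67.490218) = 11.4077 km
  → nearest: T2 (5.8398 km)
Q2 at 30.0728°N, 75.7589°E:
  T2: √((0.0581·111.32)² + (0.0204·96.31)²) = √(41.831040 + 3.860140) = 6.7595 km
  T3: √((0.0360·111.32)² + (0.0550·96.31)²) = √(16.060217 + 28.058739) = 6.6422 km
  T4: √((-0.0038·111.32)² + (0.0001·96.31)²) = √(0.178943 + 0.000093) = 0.4231 km
  T5: √((0.0047·111.32)² + (0.0396·96.31)²) = √(0.273742 + 14.545650) = 3.8496 km
  T6: √((-0.0009·111.32)² + (0.0467·96.31)²) = √(0.010038 + 20.229098) = 4.4988 km
  → nearest: T4 (0.4231 km)
Q3 at 30.1280°N, 75.7809°E:
  T2: √((0.0029·111.32)² + (-0.0016·96.31)²) = √(0.104218 + 0.023746) = 0.3577 km
  T3: √((-0.0192·111.32)² + (0.0330·96.31)²) = √(4.568239 + 10.101146) = 3.8301 km
  T4: √((-0.0590·111.32)² + (-0.0219·96.31)²) = √(43.137048 + 4.448678) = 6.8982 km
  T5: √((-0.0505·111.32)² + (0.0176·96.31)²) = √(31.603061 + 2.873215) = 5.8717 km
  T6: √((-0.0561·111.32)² + (0.0247·96.31)²) = √(39.000674 + 5.658961) = 6.6828 km
  → nearest: T2 (0.3577 km)
Q4 at 30.0981°N, 75.7533°E:
  T2: √((0.0328·111.32)² + (0.0260·96.31)²) = √(13.331962 + 6.270316) = 4.4274 km
  T3: √((0.0107·111.32)² + (0.0606·96.31)²) = √(1.418776 + 34.063402) = 5.9567 km
  T4: √((-0.0291·111.32)² + (0.0057·96.31)²) = √(10.493790 + 0.301365) = 3.2856 km
  T5: √((-0.0206·111.32)² + (0.0452·96.31)²) = √(5.258730 + 18.950455) = 4.9203 km
  T6: √((-0.0262·111.32)² + (0.0523·96.31)²) = √(8.506462 + 25.371500) = 5.8205 km
  → nearest: T4 (3.2856 km)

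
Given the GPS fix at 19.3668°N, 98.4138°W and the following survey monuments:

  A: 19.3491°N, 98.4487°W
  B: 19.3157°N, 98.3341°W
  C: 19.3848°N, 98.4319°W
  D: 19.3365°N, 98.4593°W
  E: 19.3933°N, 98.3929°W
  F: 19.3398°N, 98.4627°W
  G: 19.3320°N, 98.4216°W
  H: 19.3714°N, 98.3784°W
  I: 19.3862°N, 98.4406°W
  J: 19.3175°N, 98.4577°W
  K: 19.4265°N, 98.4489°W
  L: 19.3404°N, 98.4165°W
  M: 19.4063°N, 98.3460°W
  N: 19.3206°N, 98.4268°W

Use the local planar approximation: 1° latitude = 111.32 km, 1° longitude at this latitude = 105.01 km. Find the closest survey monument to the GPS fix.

Distances from 19.3668°N, 98.4138°W:
A: 4.1609 km
B: 10.1195 km
C: 2.7618 km
D: 5.8486 km
E: 3.6768 km
F: 5.9500 km
G: 3.9596 km
H: 3.7525 km
I: 3.5474 km
J: 7.1673 km
K: 7.5995 km
L: 2.9525 km
M: 8.3681 km
N: 5.3211 km
Minimum: C at 2.7618 km.

C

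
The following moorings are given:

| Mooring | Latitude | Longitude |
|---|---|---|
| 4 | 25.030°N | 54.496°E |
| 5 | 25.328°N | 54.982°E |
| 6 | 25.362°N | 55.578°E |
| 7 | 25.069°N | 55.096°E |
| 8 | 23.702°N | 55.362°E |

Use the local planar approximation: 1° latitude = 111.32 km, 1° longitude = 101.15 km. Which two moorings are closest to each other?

Pairwise distances:
4–5: √((0.298·111.32)² + (0.486·101.15)²) = √(1100.47181 + 2416.59745) = 59.305 km
4–6: √((0.332·111.32)² + (1.082·101.15)²) = √(1365.91150 + 11978.05480) = 115.516 km
4–7: √((0.039·111.32)² + (0.600·101.15)²) = √(18.84845 + 3683.27610) = 60.845 km
4–8: √((-1.328·111.32)² + (0.866·101.15)²) = √(21854.58406 + 7673.04170) = 171.836 km
5–6: √((0.034·111.32)² + (0.596·101.15)²) = √(14.32532 + 3634.32945) = 60.404 km
5–7: √((-0.259·111.32)² + (0.114·101.15)²) = √(831.27730 + 132.96627) = 31.052 km
5–8: √((-1.626·111.32)² + (0.380·101.15)²) = √(32763.28788 + 1477.40297) = 185.042 km
6–7: √((-0.293·111.32)² + (-0.482·101.15)²) = √(1063.85303 + 2376.98177) = 58.659 km
6–8: √((-1.660·111.32)² + (-0.216·101.15)²) = √(34147.78760 + 477.35258) = 186.078 km
7–8: √((-1.367·111.32)² + (0.266·101.15)²) = √(23157.06019 + 723.92745) = 154.535 km
Closest pair: 5–7 at 31.052 km.

5 and 7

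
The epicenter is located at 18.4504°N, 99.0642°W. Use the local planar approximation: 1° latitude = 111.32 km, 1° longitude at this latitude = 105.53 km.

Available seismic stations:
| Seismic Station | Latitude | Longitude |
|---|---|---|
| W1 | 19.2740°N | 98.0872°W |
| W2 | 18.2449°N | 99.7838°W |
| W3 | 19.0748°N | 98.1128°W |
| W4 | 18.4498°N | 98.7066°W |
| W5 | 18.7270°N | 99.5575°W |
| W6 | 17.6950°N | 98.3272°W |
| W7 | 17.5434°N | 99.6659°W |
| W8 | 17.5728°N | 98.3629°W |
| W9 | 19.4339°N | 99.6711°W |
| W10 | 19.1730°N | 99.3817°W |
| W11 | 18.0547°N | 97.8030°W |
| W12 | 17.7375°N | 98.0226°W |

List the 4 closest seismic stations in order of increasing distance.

W4, W5, W2, W10

Distances from 18.4504°N, 99.0642°W:
W1: 137.9710 km
W2: 79.3102 km
W3: 122.1139 km
W4: 37.7376 km
W5: 60.4824 km
W6: 114.5442 km
W7: 119.2741 km
W8: 122.5619 km
W9: 126.8404 km
W10: 87.1390 km
W11: 140.1944 km
W12: 135.5744 km
Sorted: W4 (37.7376 km) < W5 (60.4824 km) < W2 (79.3102 km) < W10 (87.1390 km) < W6 (114.5442 km) < W7 (119.2741 km) < …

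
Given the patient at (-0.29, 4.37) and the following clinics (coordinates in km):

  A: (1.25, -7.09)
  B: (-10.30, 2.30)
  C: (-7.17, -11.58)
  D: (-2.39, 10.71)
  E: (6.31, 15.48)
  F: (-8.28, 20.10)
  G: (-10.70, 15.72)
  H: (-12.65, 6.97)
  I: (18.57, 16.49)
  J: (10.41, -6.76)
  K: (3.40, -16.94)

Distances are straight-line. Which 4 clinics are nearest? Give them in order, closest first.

Distances from (-0.29, 4.37):
A: 11.56 km
B: 10.22 km
C: 17.37 km
D: 6.68 km
E: 12.92 km
F: 17.64 km
G: 15.40 km
H: 12.63 km
I: 22.42 km
J: 15.44 km
K: 21.63 km
Sorted: D (6.68 km) < B (10.22 km) < A (11.56 km) < H (12.63 km) < E (12.92 km) < G (15.40 km) < …

D, B, A, H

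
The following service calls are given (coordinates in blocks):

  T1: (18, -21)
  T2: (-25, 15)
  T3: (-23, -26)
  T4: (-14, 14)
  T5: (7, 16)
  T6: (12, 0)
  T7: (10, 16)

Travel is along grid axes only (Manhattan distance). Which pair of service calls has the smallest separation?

T5 and T7

Pairwise distances:
T1–T2: |-43| + |36| = 43 + 36 = 79 blocks
T1–T3: |-41| + |-5| = 41 + 5 = 46 blocks
T1–T4: |-32| + |35| = 32 + 35 = 67 blocks
T1–T5: |-11| + |37| = 11 + 37 = 48 blocks
T1–T6: |-6| + |21| = 6 + 21 = 27 blocks
T1–T7: |-8| + |37| = 8 + 37 = 45 blocks
T2–T3: |2| + |-41| = 2 + 41 = 43 blocks
T2–T4: |11| + |-1| = 11 + 1 = 12 blocks
T2–T5: |32| + |1| = 32 + 1 = 33 blocks
T2–T6: |37| + |-15| = 37 + 15 = 52 blocks
T2–T7: |35| + |1| = 35 + 1 = 36 blocks
T3–T4: |9| + |40| = 9 + 40 = 49 blocks
T3–T5: |30| + |42| = 30 + 42 = 72 blocks
T3–T6: |35| + |26| = 35 + 26 = 61 blocks
T3–T7: |33| + |42| = 33 + 42 = 75 blocks
T4–T5: |21| + |2| = 21 + 2 = 23 blocks
T4–T6: |26| + |-14| = 26 + 14 = 40 blocks
T4–T7: |24| + |2| = 24 + 2 = 26 blocks
T5–T6: |5| + |-16| = 5 + 16 = 21 blocks
T5–T7: |3| + |0| = 3 + 0 = 3 blocks
T6–T7: |-2| + |16| = 2 + 16 = 18 blocks
Closest pair: T5–T7 at 3 blocks.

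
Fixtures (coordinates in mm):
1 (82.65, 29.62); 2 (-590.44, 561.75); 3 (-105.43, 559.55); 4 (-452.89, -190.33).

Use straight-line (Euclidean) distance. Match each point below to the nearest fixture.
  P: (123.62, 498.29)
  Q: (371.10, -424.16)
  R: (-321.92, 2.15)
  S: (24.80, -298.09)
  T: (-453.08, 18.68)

P at (123.62, 498.29):
  1: √((-40.97)² + (-468.67)²) = √(1678.5409 + 219651.5689) = 470.46 mm
  2: √((-714.06)² + (63.46)²) = √(509881.6836 + 4027.1716) = 716.87 mm
  3: √((-229.05)² + (61.26)²) = √(52463.9025 + 3752.7876) = 237.10 mm
  4: √((-576.51)² + (-688.62)²) = √(332363.7801 + 474197.5044) = 898.09 mm
  → nearest: 3 (237.10 mm)
Q at (371.10, -424.16):
  1: √((-288.45)² + (453.78)²) = √(83203.4025 + 205916.2884) = 537.70 mm
  2: √((-961.54)² + (985.91)²) = √(924559.1716 + 972018.5281) = 1377.16 mm
  3: √((-476.53)² + (983.71)²) = √(227080.8409 + 967685.3641) = 1093.05 mm
  4: √((-823.99)² + (233.83)²) = √(678959.5201 + 54676.4689) = 856.53 mm
  → nearest: 1 (537.70 mm)
R at (-321.92, 2.15):
  1: √((404.57)² + (27.47)²) = √(163676.8849 + 754.6009) = 405.50 mm
  2: √((-268.52)² + (559.60)²) = √(72102.9904 + 313152.1600) = 620.69 mm
  3: √((216.49)² + (557.40)²) = √(46867.9201 + 310694.7600) = 597.97 mm
  4: √((-130.97)² + (-192.48)²) = √(17153.1409 + 37048.5504) = 232.81 mm
  → nearest: 4 (232.81 mm)
S at (24.80, -298.09):
  1: √((57.85)² + (327.71)²) = √(3346.6225 + 107393.8441) = 332.78 mm
  2: √((-615.24)² + (859.84)²) = √(378520.2576 + 739324.8256) = 1057.28 mm
  3: √((-130.23)² + (857.64)²) = √(16959.8529 + 735546.3696) = 867.47 mm
  4: √((-477.69)² + (107.76)²) = √(228187.7361 + 11612.2176) = 489.69 mm
  → nearest: 1 (332.78 mm)
T at (-453.08, 18.68):
  1: √((535.73)² + (10.94)²) = √(287006.6329 + 119.6836) = 535.84 mm
  2: √((-137.36)² + (543.07)²) = √(18867.7696 + 294925.0249) = 560.17 mm
  3: √((347.65)² + (540.87)²) = √(120860.5225 + 292540.3569) = 642.96 mm
  4: √((0.19)² + (-209.01)²) = √(0.0361 + 43685.1801) = 209.01 mm
  → nearest: 4 (209.01 mm)

P→3; Q→1; R→4; S→1; T→4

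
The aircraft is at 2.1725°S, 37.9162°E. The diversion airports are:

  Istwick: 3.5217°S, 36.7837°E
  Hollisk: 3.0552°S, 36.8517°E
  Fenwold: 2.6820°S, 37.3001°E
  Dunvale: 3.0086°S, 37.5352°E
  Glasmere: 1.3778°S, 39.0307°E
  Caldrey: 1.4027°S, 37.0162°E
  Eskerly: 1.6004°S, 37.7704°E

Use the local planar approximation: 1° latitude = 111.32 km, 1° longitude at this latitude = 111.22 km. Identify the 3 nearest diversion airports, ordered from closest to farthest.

Distances from 2.1725°S, 37.9162°E:
Istwick: 196.0179 km
Hollisk: 153.8588 km
Fenwold: 88.9507 km
Dunvale: 102.2669 km
Glasmere: 152.2859 km
Caldrey: 131.7691 km
Eskerly: 65.7182 km
Sorted: Eskerly (65.7182 km) < Fenwold (88.9507 km) < Dunvale (102.2669 km) < Caldrey (131.7691 km) < Glasmere (152.2859 km) < …

Eskerly, Fenwold, Dunvale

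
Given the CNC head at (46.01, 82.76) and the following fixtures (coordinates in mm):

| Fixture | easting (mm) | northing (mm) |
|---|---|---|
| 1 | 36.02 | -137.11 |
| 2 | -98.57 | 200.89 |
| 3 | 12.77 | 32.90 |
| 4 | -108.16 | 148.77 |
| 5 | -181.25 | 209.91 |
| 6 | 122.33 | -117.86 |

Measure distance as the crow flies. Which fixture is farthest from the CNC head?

5

Distances from (46.01, 82.76):
1: 220.10 mm
2: 186.70 mm
3: 59.92 mm
4: 167.71 mm
5: 260.41 mm
6: 214.65 mm
Maximum: 5 at 260.41 mm.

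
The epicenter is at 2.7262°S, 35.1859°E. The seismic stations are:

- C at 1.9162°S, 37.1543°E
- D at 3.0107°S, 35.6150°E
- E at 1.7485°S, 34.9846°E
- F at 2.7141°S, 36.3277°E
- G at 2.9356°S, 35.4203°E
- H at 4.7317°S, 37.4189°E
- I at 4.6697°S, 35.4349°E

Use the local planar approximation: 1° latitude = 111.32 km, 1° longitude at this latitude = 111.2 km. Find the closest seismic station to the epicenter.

Distances from 2.7262°S, 35.1859°E:
C: 236.7311 km
D: 57.2698 km
E: 111.1156 km
F: 126.9753 km
G: 34.9682 km
H: 333.9150 km
I: 218.1150 km
Minimum: G at 34.9682 km.

G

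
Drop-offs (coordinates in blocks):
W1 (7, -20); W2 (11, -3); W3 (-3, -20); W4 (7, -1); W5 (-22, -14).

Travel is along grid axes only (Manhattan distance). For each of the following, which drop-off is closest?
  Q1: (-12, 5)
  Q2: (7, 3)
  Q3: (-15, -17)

Q1 at (-12, 5):
  W1: 44 blocks
  W2: 31 blocks
  W3: 34 blocks
  W4: 25 blocks
  W5: 29 blocks
  → nearest: W4 (25 blocks)
Q2 at (7, 3):
  W1: 23 blocks
  W2: 10 blocks
  W3: 33 blocks
  W4: 4 blocks
  W5: 46 blocks
  → nearest: W4 (4 blocks)
Q3 at (-15, -17):
  W1: 25 blocks
  W2: 40 blocks
  W3: 15 blocks
  W4: 38 blocks
  W5: 10 blocks
  → nearest: W5 (10 blocks)

Q1→W4; Q2→W4; Q3→W5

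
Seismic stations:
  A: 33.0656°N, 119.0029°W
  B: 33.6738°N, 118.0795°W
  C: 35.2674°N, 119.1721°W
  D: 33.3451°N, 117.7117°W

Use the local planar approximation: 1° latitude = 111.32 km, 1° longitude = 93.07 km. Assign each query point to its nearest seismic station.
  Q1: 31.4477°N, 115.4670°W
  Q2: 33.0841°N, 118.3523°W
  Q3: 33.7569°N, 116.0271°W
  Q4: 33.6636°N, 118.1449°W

Q1 at 31.4477°N, 115.4670°W:
  A: 375.1472 km
  B: 347.1732 km
  C: 547.4605 km
  D: 297.0832 km
  → nearest: D (297.0832 km)
Q2 at 33.0841°N, 118.3523°W:
  A: 60.5864 km
  B: 70.3843 km
  C: 254.7398 km
  D: 66.3233 km
  → nearest: A (60.5864 km)
Q3 at 33.7569°N, 116.0271°W:
  A: 287.4504 km
  B: 191.2407 km
  C: 337.5653 km
  D: 163.3500 km
  → nearest: D (163.3500 km)
Q4 at 33.6636°N, 118.1449°W:
  A: 103.9623 km
  B: 6.1918 km
  C: 202.5201 km
  D: 53.6901 km
  → nearest: B (6.1918 km)

Q1→D; Q2→A; Q3→D; Q4→B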